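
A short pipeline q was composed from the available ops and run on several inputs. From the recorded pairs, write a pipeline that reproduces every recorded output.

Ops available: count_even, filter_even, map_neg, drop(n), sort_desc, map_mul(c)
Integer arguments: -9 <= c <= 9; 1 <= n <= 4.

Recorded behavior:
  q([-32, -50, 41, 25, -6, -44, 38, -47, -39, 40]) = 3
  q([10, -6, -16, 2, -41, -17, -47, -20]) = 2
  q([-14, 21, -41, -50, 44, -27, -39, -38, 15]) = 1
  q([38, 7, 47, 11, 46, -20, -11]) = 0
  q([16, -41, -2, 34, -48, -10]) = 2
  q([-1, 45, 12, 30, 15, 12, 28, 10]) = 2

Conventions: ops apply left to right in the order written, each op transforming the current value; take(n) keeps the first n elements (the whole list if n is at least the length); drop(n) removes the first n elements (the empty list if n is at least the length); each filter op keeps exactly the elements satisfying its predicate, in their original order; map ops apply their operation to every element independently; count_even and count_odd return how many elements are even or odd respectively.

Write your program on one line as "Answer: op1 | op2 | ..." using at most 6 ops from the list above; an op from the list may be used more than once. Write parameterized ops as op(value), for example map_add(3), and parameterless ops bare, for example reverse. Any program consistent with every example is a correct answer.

map_neg | filter_even | drop(3) | map_mul(-7) | map_mul(-5) | count_even

Check, running the answer program on each example:
  [-32, -50, 41, 25, -6, -44, 38, -47, -39, 40] -> [32, 50, -41, -25, 6, 44, -38, 47, 39, -40] -> [32, 50, 6, 44, -38, -40] -> [44, -38, -40] -> [-308, 266, 280] -> [1540, -1330, -1400] -> 3
  [10, -6, -16, 2, -41, -17, -47, -20] -> [-10, 6, 16, -2, 41, 17, 47, 20] -> [-10, 6, 16, -2, 20] -> [-2, 20] -> [14, -140] -> [-70, 700] -> 2
  [-14, 21, -41, -50, 44, -27, -39, -38, 15] -> [14, -21, 41, 50, -44, 27, 39, 38, -15] -> [14, 50, -44, 38] -> [38] -> [-266] -> [1330] -> 1
  [38, 7, 47, 11, 46, -20, -11] -> [-38, -7, -47, -11, -46, 20, 11] -> [-38, -46, 20] -> [] -> [] -> [] -> 0
  [16, -41, -2, 34, -48, -10] -> [-16, 41, 2, -34, 48, 10] -> [-16, 2, -34, 48, 10] -> [48, 10] -> [-336, -70] -> [1680, 350] -> 2
  [-1, 45, 12, 30, 15, 12, 28, 10] -> [1, -45, -12, -30, -15, -12, -28, -10] -> [-12, -30, -12, -28, -10] -> [-28, -10] -> [196, 70] -> [-980, -350] -> 2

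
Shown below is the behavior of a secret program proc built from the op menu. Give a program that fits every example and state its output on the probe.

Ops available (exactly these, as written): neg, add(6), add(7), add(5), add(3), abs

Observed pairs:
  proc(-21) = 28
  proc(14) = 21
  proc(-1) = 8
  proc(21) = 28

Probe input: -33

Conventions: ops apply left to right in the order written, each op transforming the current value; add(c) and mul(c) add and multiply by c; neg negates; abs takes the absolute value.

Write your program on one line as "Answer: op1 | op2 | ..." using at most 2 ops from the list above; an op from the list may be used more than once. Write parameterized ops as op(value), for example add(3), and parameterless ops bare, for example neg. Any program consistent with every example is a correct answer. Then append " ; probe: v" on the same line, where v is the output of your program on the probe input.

abs | add(7) ; probe: 40

Check, running the answer program on each example:
  -21 -> 21 -> 28
  14 -> 14 -> 21
  -1 -> 1 -> 8
  21 -> 21 -> 28
  probe: -33 -> 33 -> 40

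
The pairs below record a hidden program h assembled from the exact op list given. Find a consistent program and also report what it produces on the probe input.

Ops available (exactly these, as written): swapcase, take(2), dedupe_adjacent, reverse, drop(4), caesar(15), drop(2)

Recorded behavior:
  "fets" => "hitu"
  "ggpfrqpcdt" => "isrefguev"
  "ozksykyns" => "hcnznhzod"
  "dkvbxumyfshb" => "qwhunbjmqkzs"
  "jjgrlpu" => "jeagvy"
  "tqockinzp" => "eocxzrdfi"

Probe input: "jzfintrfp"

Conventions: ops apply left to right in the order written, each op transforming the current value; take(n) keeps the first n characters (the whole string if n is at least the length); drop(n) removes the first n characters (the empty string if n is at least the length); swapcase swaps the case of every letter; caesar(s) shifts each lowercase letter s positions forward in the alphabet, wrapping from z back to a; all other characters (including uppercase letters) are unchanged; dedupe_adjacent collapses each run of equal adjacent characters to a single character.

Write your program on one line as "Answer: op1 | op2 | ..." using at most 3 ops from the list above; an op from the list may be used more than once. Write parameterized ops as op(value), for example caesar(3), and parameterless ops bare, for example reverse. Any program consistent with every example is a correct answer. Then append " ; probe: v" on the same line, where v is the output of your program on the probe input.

reverse | dedupe_adjacent | caesar(15) ; probe: "eugicxuoy"

Check, running the answer program on each example:
  "fets" -> "stef" -> "stef" -> "hitu"
  "ggpfrqpcdt" -> "tdcpqrfpgg" -> "tdcpqrfpg" -> "isrefguev"
  "ozksykyns" -> "snykyskzo" -> "snykyskzo" -> "hcnznhzod"
  "dkvbxumyfshb" -> "bhsfymuxbvkd" -> "bhsfymuxbvkd" -> "qwhunbjmqkzs"
  "jjgrlpu" -> "uplrgjj" -> "uplrgj" -> "jeagvy"
  "tqockinzp" -> "pznikcoqt" -> "pznikcoqt" -> "eocxzrdfi"
  probe: "jzfintrfp" -> "pfrtnifzj" -> "pfrtnifzj" -> "eugicxuoy"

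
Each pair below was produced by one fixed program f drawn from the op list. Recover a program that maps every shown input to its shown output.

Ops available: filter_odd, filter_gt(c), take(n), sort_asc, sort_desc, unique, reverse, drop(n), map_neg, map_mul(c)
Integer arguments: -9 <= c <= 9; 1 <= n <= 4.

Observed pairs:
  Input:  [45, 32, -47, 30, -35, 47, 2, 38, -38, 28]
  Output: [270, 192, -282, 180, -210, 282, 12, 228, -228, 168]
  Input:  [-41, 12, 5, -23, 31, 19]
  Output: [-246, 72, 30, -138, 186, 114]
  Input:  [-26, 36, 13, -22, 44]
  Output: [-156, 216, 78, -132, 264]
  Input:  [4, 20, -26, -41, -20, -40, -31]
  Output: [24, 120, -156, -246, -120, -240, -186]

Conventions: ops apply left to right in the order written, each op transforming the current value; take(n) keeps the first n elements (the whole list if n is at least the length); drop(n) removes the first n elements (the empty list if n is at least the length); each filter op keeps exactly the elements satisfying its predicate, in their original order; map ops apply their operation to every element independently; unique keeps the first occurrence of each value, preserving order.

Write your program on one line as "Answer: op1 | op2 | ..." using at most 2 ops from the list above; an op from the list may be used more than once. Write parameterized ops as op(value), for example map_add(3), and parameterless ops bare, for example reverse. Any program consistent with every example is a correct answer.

map_neg | map_mul(-6)

Check, running the answer program on each example:
  [45, 32, -47, 30, -35, 47, 2, 38, -38, 28] -> [-45, -32, 47, -30, 35, -47, -2, -38, 38, -28] -> [270, 192, -282, 180, -210, 282, 12, 228, -228, 168]
  [-41, 12, 5, -23, 31, 19] -> [41, -12, -5, 23, -31, -19] -> [-246, 72, 30, -138, 186, 114]
  [-26, 36, 13, -22, 44] -> [26, -36, -13, 22, -44] -> [-156, 216, 78, -132, 264]
  [4, 20, -26, -41, -20, -40, -31] -> [-4, -20, 26, 41, 20, 40, 31] -> [24, 120, -156, -246, -120, -240, -186]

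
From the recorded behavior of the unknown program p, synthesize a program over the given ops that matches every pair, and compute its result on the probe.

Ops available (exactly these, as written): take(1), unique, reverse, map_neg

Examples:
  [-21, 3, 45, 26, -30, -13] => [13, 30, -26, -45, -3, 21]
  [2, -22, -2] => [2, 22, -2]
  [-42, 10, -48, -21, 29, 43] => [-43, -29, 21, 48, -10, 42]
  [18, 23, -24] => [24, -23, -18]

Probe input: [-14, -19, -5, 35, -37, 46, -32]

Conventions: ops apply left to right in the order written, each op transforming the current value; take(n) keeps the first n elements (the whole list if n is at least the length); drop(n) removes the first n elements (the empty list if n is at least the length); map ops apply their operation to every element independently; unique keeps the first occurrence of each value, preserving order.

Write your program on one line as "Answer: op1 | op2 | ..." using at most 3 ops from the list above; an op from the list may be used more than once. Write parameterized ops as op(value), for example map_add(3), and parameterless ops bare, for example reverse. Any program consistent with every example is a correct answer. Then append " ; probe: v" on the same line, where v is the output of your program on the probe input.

reverse | map_neg ; probe: [32, -46, 37, -35, 5, 19, 14]

Check, running the answer program on each example:
  [-21, 3, 45, 26, -30, -13] -> [-13, -30, 26, 45, 3, -21] -> [13, 30, -26, -45, -3, 21]
  [2, -22, -2] -> [-2, -22, 2] -> [2, 22, -2]
  [-42, 10, -48, -21, 29, 43] -> [43, 29, -21, -48, 10, -42] -> [-43, -29, 21, 48, -10, 42]
  [18, 23, -24] -> [-24, 23, 18] -> [24, -23, -18]
  probe: [-14, -19, -5, 35, -37, 46, -32] -> [-32, 46, -37, 35, -5, -19, -14] -> [32, -46, 37, -35, 5, 19, 14]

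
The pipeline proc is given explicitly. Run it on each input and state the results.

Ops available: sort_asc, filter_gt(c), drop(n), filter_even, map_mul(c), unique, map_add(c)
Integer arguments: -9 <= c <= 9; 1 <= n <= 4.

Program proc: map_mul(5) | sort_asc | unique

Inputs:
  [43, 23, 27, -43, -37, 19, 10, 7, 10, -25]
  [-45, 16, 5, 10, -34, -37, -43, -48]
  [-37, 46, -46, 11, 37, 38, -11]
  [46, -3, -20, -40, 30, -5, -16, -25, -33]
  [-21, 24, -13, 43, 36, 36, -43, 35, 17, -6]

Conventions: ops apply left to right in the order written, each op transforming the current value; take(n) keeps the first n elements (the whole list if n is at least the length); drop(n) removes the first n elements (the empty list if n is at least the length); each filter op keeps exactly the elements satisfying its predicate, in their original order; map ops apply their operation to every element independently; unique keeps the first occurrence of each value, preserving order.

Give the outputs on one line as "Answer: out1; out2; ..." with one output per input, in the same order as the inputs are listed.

[-215, -185, -125, 35, 50, 95, 115, 135, 215]; [-240, -225, -215, -185, -170, 25, 50, 80]; [-230, -185, -55, 55, 185, 190, 230]; [-200, -165, -125, -100, -80, -25, -15, 150, 230]; [-215, -105, -65, -30, 85, 120, 175, 180, 215]

Execution, op by op:
  [43, 23, 27, -43, -37, 19, 10, 7, 10, -25] -> [215, 115, 135, -215, -185, 95, 50, 35, 50, -125] -> [-215, -185, -125, 35, 50, 50, 95, 115, 135, 215] -> [-215, -185, -125, 35, 50, 95, 115, 135, 215]
  [-45, 16, 5, 10, -34, -37, -43, -48] -> [-225, 80, 25, 50, -170, -185, -215, -240] -> [-240, -225, -215, -185, -170, 25, 50, 80] -> [-240, -225, -215, -185, -170, 25, 50, 80]
  [-37, 46, -46, 11, 37, 38, -11] -> [-185, 230, -230, 55, 185, 190, -55] -> [-230, -185, -55, 55, 185, 190, 230] -> [-230, -185, -55, 55, 185, 190, 230]
  [46, -3, -20, -40, 30, -5, -16, -25, -33] -> [230, -15, -100, -200, 150, -25, -80, -125, -165] -> [-200, -165, -125, -100, -80, -25, -15, 150, 230] -> [-200, -165, -125, -100, -80, -25, -15, 150, 230]
  [-21, 24, -13, 43, 36, 36, -43, 35, 17, -6] -> [-105, 120, -65, 215, 180, 180, -215, 175, 85, -30] -> [-215, -105, -65, -30, 85, 120, 175, 180, 180, 215] -> [-215, -105, -65, -30, 85, 120, 175, 180, 215]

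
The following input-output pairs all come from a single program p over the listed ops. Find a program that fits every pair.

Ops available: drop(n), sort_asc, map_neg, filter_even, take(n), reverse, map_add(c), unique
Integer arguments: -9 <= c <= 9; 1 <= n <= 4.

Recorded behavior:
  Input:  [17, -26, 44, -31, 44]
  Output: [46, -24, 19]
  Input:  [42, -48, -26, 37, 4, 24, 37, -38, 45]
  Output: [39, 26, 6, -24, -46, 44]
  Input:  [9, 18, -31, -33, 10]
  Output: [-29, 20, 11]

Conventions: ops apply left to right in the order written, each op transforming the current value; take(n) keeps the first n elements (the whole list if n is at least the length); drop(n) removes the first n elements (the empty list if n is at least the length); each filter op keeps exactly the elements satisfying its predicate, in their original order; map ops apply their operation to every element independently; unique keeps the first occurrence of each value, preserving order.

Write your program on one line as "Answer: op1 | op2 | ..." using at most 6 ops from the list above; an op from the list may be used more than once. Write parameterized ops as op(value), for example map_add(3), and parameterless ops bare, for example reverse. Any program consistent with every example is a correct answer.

reverse | drop(2) | unique | map_add(5) | map_add(-3)

Check, running the answer program on each example:
  [17, -26, 44, -31, 44] -> [44, -31, 44, -26, 17] -> [44, -26, 17] -> [44, -26, 17] -> [49, -21, 22] -> [46, -24, 19]
  [42, -48, -26, 37, 4, 24, 37, -38, 45] -> [45, -38, 37, 24, 4, 37, -26, -48, 42] -> [37, 24, 4, 37, -26, -48, 42] -> [37, 24, 4, -26, -48, 42] -> [42, 29, 9, -21, -43, 47] -> [39, 26, 6, -24, -46, 44]
  [9, 18, -31, -33, 10] -> [10, -33, -31, 18, 9] -> [-31, 18, 9] -> [-31, 18, 9] -> [-26, 23, 14] -> [-29, 20, 11]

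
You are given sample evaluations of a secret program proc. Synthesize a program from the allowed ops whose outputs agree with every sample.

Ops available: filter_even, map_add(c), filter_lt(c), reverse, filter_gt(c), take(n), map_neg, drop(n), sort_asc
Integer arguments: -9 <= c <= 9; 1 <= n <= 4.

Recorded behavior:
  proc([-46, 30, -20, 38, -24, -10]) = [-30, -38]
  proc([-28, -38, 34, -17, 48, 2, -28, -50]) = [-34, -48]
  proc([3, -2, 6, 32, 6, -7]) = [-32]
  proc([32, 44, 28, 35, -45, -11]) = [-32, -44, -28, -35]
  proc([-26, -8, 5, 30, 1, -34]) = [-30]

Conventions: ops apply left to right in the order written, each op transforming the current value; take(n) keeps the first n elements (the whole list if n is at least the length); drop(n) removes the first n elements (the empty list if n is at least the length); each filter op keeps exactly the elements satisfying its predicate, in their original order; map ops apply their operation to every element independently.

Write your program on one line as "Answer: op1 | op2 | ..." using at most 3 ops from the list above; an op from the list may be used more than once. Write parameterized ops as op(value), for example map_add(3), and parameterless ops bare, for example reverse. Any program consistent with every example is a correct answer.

filter_gt(6) | map_neg

Check, running the answer program on each example:
  [-46, 30, -20, 38, -24, -10] -> [30, 38] -> [-30, -38]
  [-28, -38, 34, -17, 48, 2, -28, -50] -> [34, 48] -> [-34, -48]
  [3, -2, 6, 32, 6, -7] -> [32] -> [-32]
  [32, 44, 28, 35, -45, -11] -> [32, 44, 28, 35] -> [-32, -44, -28, -35]
  [-26, -8, 5, 30, 1, -34] -> [30] -> [-30]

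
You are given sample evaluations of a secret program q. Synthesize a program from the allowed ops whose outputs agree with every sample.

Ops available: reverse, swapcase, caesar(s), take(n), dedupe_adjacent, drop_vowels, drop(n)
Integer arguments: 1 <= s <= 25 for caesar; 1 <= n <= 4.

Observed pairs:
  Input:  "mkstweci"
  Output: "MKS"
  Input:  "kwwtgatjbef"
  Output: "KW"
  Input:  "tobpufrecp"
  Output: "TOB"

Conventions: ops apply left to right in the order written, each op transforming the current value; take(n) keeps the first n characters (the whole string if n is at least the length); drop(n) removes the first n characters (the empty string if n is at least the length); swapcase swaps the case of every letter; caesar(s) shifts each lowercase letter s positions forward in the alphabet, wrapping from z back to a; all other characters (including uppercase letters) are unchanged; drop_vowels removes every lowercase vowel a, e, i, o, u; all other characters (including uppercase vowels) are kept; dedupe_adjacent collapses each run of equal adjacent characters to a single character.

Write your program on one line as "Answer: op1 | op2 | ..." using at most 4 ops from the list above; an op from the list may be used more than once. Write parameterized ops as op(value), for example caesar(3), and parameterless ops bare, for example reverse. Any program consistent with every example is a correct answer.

take(3) | dedupe_adjacent | swapcase

Check, running the answer program on each example:
  "mkstweci" -> "mks" -> "mks" -> "MKS"
  "kwwtgatjbef" -> "kww" -> "kw" -> "KW"
  "tobpufrecp" -> "tob" -> "tob" -> "TOB"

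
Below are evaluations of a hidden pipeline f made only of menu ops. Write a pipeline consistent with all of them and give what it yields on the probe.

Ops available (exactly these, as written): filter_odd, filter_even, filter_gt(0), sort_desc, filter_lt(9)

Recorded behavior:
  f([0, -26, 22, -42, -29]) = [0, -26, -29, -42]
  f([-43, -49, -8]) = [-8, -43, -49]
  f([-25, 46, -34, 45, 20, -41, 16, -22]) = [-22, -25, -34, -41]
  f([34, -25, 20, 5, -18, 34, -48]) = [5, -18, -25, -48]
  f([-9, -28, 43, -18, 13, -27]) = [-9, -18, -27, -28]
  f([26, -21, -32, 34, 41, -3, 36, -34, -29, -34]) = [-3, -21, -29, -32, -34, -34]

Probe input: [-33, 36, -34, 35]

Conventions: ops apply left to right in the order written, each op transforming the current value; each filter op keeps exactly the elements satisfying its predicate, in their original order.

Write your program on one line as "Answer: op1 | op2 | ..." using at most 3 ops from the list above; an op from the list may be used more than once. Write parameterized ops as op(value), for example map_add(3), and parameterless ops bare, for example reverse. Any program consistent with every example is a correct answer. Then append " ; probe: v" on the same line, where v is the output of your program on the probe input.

filter_lt(9) | sort_desc ; probe: [-33, -34]

Check, running the answer program on each example:
  [0, -26, 22, -42, -29] -> [0, -26, -42, -29] -> [0, -26, -29, -42]
  [-43, -49, -8] -> [-43, -49, -8] -> [-8, -43, -49]
  [-25, 46, -34, 45, 20, -41, 16, -22] -> [-25, -34, -41, -22] -> [-22, -25, -34, -41]
  [34, -25, 20, 5, -18, 34, -48] -> [-25, 5, -18, -48] -> [5, -18, -25, -48]
  [-9, -28, 43, -18, 13, -27] -> [-9, -28, -18, -27] -> [-9, -18, -27, -28]
  [26, -21, -32, 34, 41, -3, 36, -34, -29, -34] -> [-21, -32, -3, -34, -29, -34] -> [-3, -21, -29, -32, -34, -34]
  probe: [-33, 36, -34, 35] -> [-33, -34] -> [-33, -34]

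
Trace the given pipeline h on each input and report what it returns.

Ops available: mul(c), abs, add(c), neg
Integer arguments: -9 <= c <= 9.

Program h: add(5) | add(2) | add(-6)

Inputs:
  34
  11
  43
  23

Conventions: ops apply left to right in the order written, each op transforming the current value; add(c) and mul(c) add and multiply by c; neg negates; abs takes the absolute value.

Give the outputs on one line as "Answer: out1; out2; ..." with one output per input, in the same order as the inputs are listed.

Execution, op by op:
  34 -> 39 -> 41 -> 35
  11 -> 16 -> 18 -> 12
  43 -> 48 -> 50 -> 44
  23 -> 28 -> 30 -> 24

35; 12; 44; 24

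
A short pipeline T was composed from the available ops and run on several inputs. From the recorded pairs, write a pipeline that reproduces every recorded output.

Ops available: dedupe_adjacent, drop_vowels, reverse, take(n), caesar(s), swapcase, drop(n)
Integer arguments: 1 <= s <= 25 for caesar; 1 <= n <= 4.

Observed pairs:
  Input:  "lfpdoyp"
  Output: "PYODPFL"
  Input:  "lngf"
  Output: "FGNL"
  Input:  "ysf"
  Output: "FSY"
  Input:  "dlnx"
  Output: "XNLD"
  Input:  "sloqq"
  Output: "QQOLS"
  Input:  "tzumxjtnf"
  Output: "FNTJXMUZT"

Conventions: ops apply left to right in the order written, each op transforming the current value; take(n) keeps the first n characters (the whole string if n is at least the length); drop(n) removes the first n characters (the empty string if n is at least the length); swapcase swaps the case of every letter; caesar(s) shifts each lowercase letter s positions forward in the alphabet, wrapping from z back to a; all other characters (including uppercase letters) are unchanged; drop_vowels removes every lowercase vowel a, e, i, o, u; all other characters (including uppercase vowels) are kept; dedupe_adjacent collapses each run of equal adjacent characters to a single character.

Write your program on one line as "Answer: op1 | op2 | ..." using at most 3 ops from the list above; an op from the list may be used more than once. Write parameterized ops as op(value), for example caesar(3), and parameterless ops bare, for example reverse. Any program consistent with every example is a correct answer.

swapcase | reverse

Check, running the answer program on each example:
  "lfpdoyp" -> "LFPDOYP" -> "PYODPFL"
  "lngf" -> "LNGF" -> "FGNL"
  "ysf" -> "YSF" -> "FSY"
  "dlnx" -> "DLNX" -> "XNLD"
  "sloqq" -> "SLOQQ" -> "QQOLS"
  "tzumxjtnf" -> "TZUMXJTNF" -> "FNTJXMUZT"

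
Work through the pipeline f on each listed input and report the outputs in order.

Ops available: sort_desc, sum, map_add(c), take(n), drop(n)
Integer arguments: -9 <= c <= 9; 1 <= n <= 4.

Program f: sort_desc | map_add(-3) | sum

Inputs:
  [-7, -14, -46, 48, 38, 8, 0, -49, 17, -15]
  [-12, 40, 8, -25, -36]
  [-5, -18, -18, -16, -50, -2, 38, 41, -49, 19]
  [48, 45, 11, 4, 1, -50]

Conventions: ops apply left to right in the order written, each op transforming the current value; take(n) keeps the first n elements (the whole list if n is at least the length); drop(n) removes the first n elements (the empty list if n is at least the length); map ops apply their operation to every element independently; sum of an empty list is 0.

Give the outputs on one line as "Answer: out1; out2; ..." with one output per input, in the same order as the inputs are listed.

Execution, op by op:
  [-7, -14, -46, 48, 38, 8, 0, -49, 17, -15] -> [48, 38, 17, 8, 0, -7, -14, -15, -46, -49] -> [45, 35, 14, 5, -3, -10, -17, -18, -49, -52] -> -50
  [-12, 40, 8, -25, -36] -> [40, 8, -12, -25, -36] -> [37, 5, -15, -28, -39] -> -40
  [-5, -18, -18, -16, -50, -2, 38, 41, -49, 19] -> [41, 38, 19, -2, -5, -16, -18, -18, -49, -50] -> [38, 35, 16, -5, -8, -19, -21, -21, -52, -53] -> -90
  [48, 45, 11, 4, 1, -50] -> [48, 45, 11, 4, 1, -50] -> [45, 42, 8, 1, -2, -53] -> 41

-50; -40; -90; 41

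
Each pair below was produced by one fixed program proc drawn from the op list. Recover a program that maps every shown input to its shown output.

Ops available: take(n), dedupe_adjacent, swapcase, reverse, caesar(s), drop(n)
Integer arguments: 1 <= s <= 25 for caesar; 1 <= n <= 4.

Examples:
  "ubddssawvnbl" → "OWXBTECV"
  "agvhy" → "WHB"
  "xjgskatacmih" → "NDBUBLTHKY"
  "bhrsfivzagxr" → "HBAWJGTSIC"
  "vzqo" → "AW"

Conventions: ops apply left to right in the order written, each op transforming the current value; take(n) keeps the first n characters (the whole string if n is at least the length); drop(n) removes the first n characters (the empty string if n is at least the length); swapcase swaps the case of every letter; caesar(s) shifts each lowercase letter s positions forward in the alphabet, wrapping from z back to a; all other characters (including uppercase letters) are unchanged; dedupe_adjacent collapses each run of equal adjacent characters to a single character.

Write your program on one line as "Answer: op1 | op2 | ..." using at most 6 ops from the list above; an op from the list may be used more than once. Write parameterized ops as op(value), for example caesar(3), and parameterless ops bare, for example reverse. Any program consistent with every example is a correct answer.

reverse | caesar(1) | drop(2) | dedupe_adjacent | swapcase

Check, running the answer program on each example:
  "ubddssawvnbl" -> "lbnvwassddbu" -> "mcowxbtteecv" -> "owxbtteecv" -> "owxbtecv" -> "OWXBTECV"
  "agvhy" -> "yhvga" -> "ziwhb" -> "whb" -> "whb" -> "WHB"
  "xjgskatacmih" -> "himcataksgjx" -> "ijndbublthky" -> "ndbublthky" -> "ndbublthky" -> "NDBUBLTHKY"
  "bhrsfivzagxr" -> "rxgazvifsrhb" -> "syhbawjgtsic" -> "hbawjgtsic" -> "hbawjgtsic" -> "HBAWJGTSIC"
  "vzqo" -> "oqzv" -> "praw" -> "aw" -> "aw" -> "AW"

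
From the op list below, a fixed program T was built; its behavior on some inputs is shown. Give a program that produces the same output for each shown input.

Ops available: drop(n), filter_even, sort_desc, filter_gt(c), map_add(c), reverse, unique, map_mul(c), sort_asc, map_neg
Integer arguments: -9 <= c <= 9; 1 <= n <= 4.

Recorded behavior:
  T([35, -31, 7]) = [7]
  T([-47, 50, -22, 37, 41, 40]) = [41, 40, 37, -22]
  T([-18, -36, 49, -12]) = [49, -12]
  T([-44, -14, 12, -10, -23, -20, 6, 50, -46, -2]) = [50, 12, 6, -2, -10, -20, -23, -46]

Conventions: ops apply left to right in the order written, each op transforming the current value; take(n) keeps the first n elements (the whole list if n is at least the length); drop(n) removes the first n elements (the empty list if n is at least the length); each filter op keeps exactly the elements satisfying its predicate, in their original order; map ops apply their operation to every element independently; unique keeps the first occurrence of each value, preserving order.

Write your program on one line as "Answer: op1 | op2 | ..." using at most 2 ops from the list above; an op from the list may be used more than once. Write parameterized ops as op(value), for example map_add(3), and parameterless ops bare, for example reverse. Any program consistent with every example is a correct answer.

drop(2) | sort_desc

Check, running the answer program on each example:
  [35, -31, 7] -> [7] -> [7]
  [-47, 50, -22, 37, 41, 40] -> [-22, 37, 41, 40] -> [41, 40, 37, -22]
  [-18, -36, 49, -12] -> [49, -12] -> [49, -12]
  [-44, -14, 12, -10, -23, -20, 6, 50, -46, -2] -> [12, -10, -23, -20, 6, 50, -46, -2] -> [50, 12, 6, -2, -10, -20, -23, -46]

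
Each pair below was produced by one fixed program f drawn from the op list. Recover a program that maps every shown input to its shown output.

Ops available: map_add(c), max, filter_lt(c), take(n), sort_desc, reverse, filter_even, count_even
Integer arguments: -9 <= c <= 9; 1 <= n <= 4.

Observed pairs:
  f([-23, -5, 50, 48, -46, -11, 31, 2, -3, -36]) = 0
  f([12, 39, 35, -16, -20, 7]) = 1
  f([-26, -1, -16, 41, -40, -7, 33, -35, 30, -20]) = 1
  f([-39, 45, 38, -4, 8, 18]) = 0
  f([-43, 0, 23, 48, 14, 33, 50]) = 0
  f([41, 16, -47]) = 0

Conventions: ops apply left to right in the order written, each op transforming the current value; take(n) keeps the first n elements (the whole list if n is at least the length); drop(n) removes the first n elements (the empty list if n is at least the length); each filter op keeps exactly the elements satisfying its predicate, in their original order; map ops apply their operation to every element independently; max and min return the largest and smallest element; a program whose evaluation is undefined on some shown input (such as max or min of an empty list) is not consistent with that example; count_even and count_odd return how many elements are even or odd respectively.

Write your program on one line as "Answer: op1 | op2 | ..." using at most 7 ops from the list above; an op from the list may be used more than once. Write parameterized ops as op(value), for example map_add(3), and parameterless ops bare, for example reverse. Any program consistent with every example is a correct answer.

filter_lt(3) | take(2) | take(1) | filter_even | map_add(-2) | count_even

Check, running the answer program on each example:
  [-23, -5, 50, 48, -46, -11, 31, 2, -3, -36] -> [-23, -5, -46, -11, 2, -3, -36] -> [-23, -5] -> [-23] -> [] -> [] -> 0
  [12, 39, 35, -16, -20, 7] -> [-16, -20] -> [-16, -20] -> [-16] -> [-16] -> [-18] -> 1
  [-26, -1, -16, 41, -40, -7, 33, -35, 30, -20] -> [-26, -1, -16, -40, -7, -35, -20] -> [-26, -1] -> [-26] -> [-26] -> [-28] -> 1
  [-39, 45, 38, -4, 8, 18] -> [-39, -4] -> [-39, -4] -> [-39] -> [] -> [] -> 0
  [-43, 0, 23, 48, 14, 33, 50] -> [-43, 0] -> [-43, 0] -> [-43] -> [] -> [] -> 0
  [41, 16, -47] -> [-47] -> [-47] -> [-47] -> [] -> [] -> 0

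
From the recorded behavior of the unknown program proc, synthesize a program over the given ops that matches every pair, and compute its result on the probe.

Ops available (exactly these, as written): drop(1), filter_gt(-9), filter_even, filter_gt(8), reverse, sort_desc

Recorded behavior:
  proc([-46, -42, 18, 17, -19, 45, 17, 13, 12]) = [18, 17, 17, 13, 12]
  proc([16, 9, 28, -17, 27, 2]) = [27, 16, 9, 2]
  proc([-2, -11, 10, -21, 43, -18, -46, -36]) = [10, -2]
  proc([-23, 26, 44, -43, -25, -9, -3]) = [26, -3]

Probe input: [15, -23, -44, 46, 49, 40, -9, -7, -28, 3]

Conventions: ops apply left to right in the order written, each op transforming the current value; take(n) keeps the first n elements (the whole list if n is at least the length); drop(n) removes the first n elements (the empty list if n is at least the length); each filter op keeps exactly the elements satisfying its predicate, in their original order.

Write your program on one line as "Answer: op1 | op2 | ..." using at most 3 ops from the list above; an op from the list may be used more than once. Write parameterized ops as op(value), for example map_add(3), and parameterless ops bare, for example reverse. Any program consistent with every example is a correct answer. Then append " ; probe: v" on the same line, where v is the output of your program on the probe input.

filter_gt(-9) | sort_desc | drop(1) ; probe: [46, 40, 15, 3, -7]

Check, running the answer program on each example:
  [-46, -42, 18, 17, -19, 45, 17, 13, 12] -> [18, 17, 45, 17, 13, 12] -> [45, 18, 17, 17, 13, 12] -> [18, 17, 17, 13, 12]
  [16, 9, 28, -17, 27, 2] -> [16, 9, 28, 27, 2] -> [28, 27, 16, 9, 2] -> [27, 16, 9, 2]
  [-2, -11, 10, -21, 43, -18, -46, -36] -> [-2, 10, 43] -> [43, 10, -2] -> [10, -2]
  [-23, 26, 44, -43, -25, -9, -3] -> [26, 44, -3] -> [44, 26, -3] -> [26, -3]
  probe: [15, -23, -44, 46, 49, 40, -9, -7, -28, 3] -> [15, 46, 49, 40, -7, 3] -> [49, 46, 40, 15, 3, -7] -> [46, 40, 15, 3, -7]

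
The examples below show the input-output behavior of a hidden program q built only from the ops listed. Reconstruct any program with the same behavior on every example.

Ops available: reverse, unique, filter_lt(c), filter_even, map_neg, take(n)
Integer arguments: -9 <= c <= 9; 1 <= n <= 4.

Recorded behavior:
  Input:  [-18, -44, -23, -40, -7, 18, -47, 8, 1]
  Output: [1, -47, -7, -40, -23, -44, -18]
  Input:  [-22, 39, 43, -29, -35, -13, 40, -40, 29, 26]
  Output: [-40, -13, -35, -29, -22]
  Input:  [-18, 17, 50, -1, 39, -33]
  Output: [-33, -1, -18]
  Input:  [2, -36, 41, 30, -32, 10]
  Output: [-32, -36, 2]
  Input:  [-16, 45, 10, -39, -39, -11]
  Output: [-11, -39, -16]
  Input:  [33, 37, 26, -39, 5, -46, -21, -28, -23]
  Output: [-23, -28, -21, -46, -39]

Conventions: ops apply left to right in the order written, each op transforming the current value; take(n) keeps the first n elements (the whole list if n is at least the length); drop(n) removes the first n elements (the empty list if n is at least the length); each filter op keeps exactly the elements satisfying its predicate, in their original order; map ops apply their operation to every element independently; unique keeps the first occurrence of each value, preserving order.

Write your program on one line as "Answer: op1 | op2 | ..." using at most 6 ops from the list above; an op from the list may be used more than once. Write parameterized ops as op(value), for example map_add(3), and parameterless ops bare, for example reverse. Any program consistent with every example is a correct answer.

filter_lt(5) | map_neg | reverse | map_neg | unique

Check, running the answer program on each example:
  [-18, -44, -23, -40, -7, 18, -47, 8, 1] -> [-18, -44, -23, -40, -7, -47, 1] -> [18, 44, 23, 40, 7, 47, -1] -> [-1, 47, 7, 40, 23, 44, 18] -> [1, -47, -7, -40, -23, -44, -18] -> [1, -47, -7, -40, -23, -44, -18]
  [-22, 39, 43, -29, -35, -13, 40, -40, 29, 26] -> [-22, -29, -35, -13, -40] -> [22, 29, 35, 13, 40] -> [40, 13, 35, 29, 22] -> [-40, -13, -35, -29, -22] -> [-40, -13, -35, -29, -22]
  [-18, 17, 50, -1, 39, -33] -> [-18, -1, -33] -> [18, 1, 33] -> [33, 1, 18] -> [-33, -1, -18] -> [-33, -1, -18]
  [2, -36, 41, 30, -32, 10] -> [2, -36, -32] -> [-2, 36, 32] -> [32, 36, -2] -> [-32, -36, 2] -> [-32, -36, 2]
  [-16, 45, 10, -39, -39, -11] -> [-16, -39, -39, -11] -> [16, 39, 39, 11] -> [11, 39, 39, 16] -> [-11, -39, -39, -16] -> [-11, -39, -16]
  [33, 37, 26, -39, 5, -46, -21, -28, -23] -> [-39, -46, -21, -28, -23] -> [39, 46, 21, 28, 23] -> [23, 28, 21, 46, 39] -> [-23, -28, -21, -46, -39] -> [-23, -28, -21, -46, -39]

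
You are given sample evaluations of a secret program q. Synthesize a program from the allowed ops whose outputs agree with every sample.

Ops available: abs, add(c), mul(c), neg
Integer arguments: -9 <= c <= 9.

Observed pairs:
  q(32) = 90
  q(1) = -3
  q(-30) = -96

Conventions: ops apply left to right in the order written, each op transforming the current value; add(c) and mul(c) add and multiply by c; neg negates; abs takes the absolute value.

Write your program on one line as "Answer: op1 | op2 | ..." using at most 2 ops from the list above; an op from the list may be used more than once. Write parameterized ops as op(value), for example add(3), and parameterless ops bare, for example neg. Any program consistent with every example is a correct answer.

mul(3) | add(-6)

Check, running the answer program on each example:
  32 -> 96 -> 90
  1 -> 3 -> -3
  -30 -> -90 -> -96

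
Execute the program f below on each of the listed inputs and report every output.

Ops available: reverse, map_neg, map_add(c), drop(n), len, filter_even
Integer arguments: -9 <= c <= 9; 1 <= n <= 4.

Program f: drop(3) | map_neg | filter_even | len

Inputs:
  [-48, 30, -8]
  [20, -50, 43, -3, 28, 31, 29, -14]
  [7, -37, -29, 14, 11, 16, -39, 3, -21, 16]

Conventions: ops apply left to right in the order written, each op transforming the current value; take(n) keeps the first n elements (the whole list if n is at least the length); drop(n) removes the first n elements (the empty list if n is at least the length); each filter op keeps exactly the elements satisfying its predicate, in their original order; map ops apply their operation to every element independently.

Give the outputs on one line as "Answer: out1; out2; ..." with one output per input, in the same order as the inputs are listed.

0; 2; 3

Execution, op by op:
  [-48, 30, -8] -> [] -> [] -> [] -> 0
  [20, -50, 43, -3, 28, 31, 29, -14] -> [-3, 28, 31, 29, -14] -> [3, -28, -31, -29, 14] -> [-28, 14] -> 2
  [7, -37, -29, 14, 11, 16, -39, 3, -21, 16] -> [14, 11, 16, -39, 3, -21, 16] -> [-14, -11, -16, 39, -3, 21, -16] -> [-14, -16, -16] -> 3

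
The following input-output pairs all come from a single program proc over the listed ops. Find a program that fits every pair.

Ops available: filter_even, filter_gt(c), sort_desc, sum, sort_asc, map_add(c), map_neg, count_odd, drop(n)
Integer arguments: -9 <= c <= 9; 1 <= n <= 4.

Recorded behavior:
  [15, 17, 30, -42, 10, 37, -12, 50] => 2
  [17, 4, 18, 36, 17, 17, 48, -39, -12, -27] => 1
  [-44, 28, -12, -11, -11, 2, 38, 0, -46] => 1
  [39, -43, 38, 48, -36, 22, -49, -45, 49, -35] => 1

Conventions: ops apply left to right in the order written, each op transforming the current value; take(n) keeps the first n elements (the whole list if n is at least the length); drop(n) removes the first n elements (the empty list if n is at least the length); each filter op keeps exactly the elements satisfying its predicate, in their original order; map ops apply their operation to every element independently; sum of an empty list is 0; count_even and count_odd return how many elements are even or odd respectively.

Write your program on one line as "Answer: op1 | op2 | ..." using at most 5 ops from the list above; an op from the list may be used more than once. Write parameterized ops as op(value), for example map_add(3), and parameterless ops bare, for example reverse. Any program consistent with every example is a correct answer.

drop(3) | map_add(-7) | sort_desc | drop(3) | count_odd

Check, running the answer program on each example:
  [15, 17, 30, -42, 10, 37, -12, 50] -> [-42, 10, 37, -12, 50] -> [-49, 3, 30, -19, 43] -> [43, 30, 3, -19, -49] -> [-19, -49] -> 2
  [17, 4, 18, 36, 17, 17, 48, -39, -12, -27] -> [36, 17, 17, 48, -39, -12, -27] -> [29, 10, 10, 41, -46, -19, -34] -> [41, 29, 10, 10, -19, -34, -46] -> [10, -19, -34, -46] -> 1
  [-44, 28, -12, -11, -11, 2, 38, 0, -46] -> [-11, -11, 2, 38, 0, -46] -> [-18, -18, -5, 31, -7, -53] -> [31, -5, -7, -18, -18, -53] -> [-18, -18, -53] -> 1
  [39, -43, 38, 48, -36, 22, -49, -45, 49, -35] -> [48, -36, 22, -49, -45, 49, -35] -> [41, -43, 15, -56, -52, 42, -42] -> [42, 41, 15, -42, -43, -52, -56] -> [-42, -43, -52, -56] -> 1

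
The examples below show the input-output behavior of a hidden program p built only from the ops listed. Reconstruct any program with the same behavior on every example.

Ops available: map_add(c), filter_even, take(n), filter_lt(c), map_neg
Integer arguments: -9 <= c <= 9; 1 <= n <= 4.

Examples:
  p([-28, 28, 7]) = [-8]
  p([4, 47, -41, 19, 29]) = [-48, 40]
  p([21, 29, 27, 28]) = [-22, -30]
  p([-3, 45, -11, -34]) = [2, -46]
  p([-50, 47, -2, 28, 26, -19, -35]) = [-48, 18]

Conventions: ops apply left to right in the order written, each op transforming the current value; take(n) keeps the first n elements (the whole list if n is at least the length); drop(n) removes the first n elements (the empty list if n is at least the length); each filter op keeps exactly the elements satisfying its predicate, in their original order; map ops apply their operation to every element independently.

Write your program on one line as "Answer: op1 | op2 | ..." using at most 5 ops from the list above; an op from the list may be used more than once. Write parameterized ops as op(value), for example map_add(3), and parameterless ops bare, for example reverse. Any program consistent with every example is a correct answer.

map_neg | map_add(-1) | filter_even | take(2)

Check, running the answer program on each example:
  [-28, 28, 7] -> [28, -28, -7] -> [27, -29, -8] -> [-8] -> [-8]
  [4, 47, -41, 19, 29] -> [-4, -47, 41, -19, -29] -> [-5, -48, 40, -20, -30] -> [-48, 40, -20, -30] -> [-48, 40]
  [21, 29, 27, 28] -> [-21, -29, -27, -28] -> [-22, -30, -28, -29] -> [-22, -30, -28] -> [-22, -30]
  [-3, 45, -11, -34] -> [3, -45, 11, 34] -> [2, -46, 10, 33] -> [2, -46, 10] -> [2, -46]
  [-50, 47, -2, 28, 26, -19, -35] -> [50, -47, 2, -28, -26, 19, 35] -> [49, -48, 1, -29, -27, 18, 34] -> [-48, 18, 34] -> [-48, 18]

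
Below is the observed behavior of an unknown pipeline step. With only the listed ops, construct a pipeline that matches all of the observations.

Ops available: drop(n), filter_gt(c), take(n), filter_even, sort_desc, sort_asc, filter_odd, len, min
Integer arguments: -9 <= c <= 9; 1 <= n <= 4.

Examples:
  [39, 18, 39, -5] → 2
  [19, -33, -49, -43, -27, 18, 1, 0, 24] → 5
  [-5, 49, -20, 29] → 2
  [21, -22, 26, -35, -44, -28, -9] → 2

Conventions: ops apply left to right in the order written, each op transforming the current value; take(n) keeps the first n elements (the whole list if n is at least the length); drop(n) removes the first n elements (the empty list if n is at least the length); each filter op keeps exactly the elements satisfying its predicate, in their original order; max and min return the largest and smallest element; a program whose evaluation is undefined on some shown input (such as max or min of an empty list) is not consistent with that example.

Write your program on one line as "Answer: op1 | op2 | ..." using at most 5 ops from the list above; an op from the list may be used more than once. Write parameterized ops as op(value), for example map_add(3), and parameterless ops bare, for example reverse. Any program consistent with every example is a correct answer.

sort_asc | drop(2) | filter_gt(-3) | sort_desc | len

Check, running the answer program on each example:
  [39, 18, 39, -5] -> [-5, 18, 39, 39] -> [39, 39] -> [39, 39] -> [39, 39] -> 2
  [19, -33, -49, -43, -27, 18, 1, 0, 24] -> [-49, -43, -33, -27, 0, 1, 18, 19, 24] -> [-33, -27, 0, 1, 18, 19, 24] -> [0, 1, 18, 19, 24] -> [24, 19, 18, 1, 0] -> 5
  [-5, 49, -20, 29] -> [-20, -5, 29, 49] -> [29, 49] -> [29, 49] -> [49, 29] -> 2
  [21, -22, 26, -35, -44, -28, -9] -> [-44, -35, -28, -22, -9, 21, 26] -> [-28, -22, -9, 21, 26] -> [21, 26] -> [26, 21] -> 2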